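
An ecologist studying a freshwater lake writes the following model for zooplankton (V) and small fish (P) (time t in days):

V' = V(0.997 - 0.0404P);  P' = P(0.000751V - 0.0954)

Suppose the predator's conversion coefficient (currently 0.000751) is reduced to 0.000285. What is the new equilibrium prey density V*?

At the interior fixed point, setting dP/dt = 0 with P > 0 fixes V* = (predator death rate)/(VP coefficient) — independent of the other coefficients.
With the change, V* = 0.0954/0.000285 = 335; it rises from 127.

V* ≈ 335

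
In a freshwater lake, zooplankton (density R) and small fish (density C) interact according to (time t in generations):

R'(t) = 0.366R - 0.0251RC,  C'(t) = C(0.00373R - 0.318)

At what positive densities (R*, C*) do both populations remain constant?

Set dC/dt = 0 with C > 0: 0.00373R - 0.318 = 0, so R* = 0.318/0.00373 = 85.3.
Set dR/dt = 0 with R > 0: 0.366 - 0.0251C = 0, so C* = 0.366/0.0251 = 14.6.

R* ≈ 85.3, C* ≈ 14.6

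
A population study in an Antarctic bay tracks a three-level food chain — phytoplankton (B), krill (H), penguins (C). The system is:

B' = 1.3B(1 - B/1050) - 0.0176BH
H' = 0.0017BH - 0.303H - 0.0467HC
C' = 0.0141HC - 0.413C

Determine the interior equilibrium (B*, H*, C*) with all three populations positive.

From dC/dt = 0: 0.0141H* = 0.413, so H* = 29.3.
From dB/dt = 0: 1.3(1 - B*/1050) = 0.0176·29.3, giving B* = 1050·(1 - 0.397) = 634.
From dH/dt = 0: 0.0017·634 - 0.303 = 0.0467C*, so C* = 0.774/0.0467 = 16.6.

B* ≈ 634, H* ≈ 29.3, C* ≈ 16.6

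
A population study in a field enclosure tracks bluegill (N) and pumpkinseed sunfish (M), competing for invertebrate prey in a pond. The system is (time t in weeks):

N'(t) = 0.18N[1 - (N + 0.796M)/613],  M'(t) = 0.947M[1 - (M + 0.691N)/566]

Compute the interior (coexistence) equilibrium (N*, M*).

N* ≈ 361, M* ≈ 317

Setting both brackets to zero gives the nullclines N + 0.796M = 613 and 0.691N + M = 566.
Substituting M = 566 - 0.691N into the first: N(1 - 0.796·0.691) = 613 - 0.796·566.
So N* = 162/0.45 = 361, and then M* = 566 - 0.691·361 = 317.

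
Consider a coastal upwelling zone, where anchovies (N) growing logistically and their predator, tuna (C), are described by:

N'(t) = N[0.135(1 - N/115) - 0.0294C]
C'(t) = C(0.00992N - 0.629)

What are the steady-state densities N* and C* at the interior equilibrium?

N* ≈ 63.4, C* ≈ 2.06

From dC/dt = 0 with C > 0: 0.00992N* = 0.629, so N* = 63.4.
Substitute into dN/dt = 0: 0.135(1 - 63.4/115) = 0.0294C*.
The bracket is 0.449, giving C* = 0.0606/0.0294 = 2.06.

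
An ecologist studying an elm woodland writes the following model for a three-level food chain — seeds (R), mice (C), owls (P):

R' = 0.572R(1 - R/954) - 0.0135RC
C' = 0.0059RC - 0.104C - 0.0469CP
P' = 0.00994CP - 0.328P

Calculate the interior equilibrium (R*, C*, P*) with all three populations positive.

R* ≈ 211, C* ≈ 33, P* ≈ 24.3

From dP/dt = 0: 0.00994C* = 0.328, so C* = 33.
From dR/dt = 0: 0.572(1 - R*/954) = 0.0135·33, giving R* = 954·(1 - 0.779) = 211.
From dC/dt = 0: 0.0059·211 - 0.104 = 0.0469P*, so P* = 1.14/0.0469 = 24.3.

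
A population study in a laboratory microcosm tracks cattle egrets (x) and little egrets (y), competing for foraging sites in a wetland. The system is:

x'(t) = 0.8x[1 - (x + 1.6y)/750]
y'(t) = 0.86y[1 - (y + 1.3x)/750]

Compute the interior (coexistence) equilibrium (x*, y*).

Setting both brackets to zero gives the nullclines x + 1.6y = 750 and 1.3x + y = 750.
Substituting y = 750 - 1.3x into the first: x(1 - 1.6·1.3) = 750 - 1.6·750.
So x* = -450/-1.08 = 417, and then y* = 750 - 1.3·417 = 208.

x* ≈ 417, y* ≈ 208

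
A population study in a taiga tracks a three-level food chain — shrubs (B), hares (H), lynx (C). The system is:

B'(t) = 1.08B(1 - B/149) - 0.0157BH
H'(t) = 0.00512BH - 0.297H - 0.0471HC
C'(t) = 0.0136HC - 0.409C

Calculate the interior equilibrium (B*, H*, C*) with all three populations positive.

From dC/dt = 0: 0.0136H* = 0.409, so H* = 30.1.
From dB/dt = 0: 1.08(1 - B*/149) = 0.0157·30.1, giving B* = 149·(1 - 0.437) = 83.9.
From dH/dt = 0: 0.00512·83.9 - 0.297 = 0.0471C*, so C* = 0.132/0.0471 = 2.81.

B* ≈ 83.9, H* ≈ 30.1, C* ≈ 2.81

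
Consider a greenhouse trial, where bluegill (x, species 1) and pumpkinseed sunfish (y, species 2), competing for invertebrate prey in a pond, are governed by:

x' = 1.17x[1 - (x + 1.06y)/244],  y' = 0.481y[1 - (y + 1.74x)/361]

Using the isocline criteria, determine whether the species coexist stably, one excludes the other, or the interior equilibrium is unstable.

Compare the nullcline intercepts: K1/α12 = 244/1.06 = 230 < K2 = 361; K2/α21 = 361/1.74 = 207 < K1 = 244.
Since both are reversed, neither can invade when rare; the interior point is a saddle.

unstable coexistence (outcome depends on initial conditions)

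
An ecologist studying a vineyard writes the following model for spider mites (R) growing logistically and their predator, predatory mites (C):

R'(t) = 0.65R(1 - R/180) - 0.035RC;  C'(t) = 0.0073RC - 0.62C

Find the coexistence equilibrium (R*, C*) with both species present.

From dC/dt = 0 with C > 0: 0.0073R* = 0.62, so R* = 84.9.
Substitute into dR/dt = 0: 0.65(1 - 84.9/180) = 0.035C*.
The bracket is 0.528, giving C* = 0.343/0.035 = 9.81.

R* ≈ 84.9, C* ≈ 9.81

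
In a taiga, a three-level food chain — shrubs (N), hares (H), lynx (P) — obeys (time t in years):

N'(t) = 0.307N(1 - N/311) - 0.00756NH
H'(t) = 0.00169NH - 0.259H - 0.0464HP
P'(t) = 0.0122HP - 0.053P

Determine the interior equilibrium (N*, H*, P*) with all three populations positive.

N* ≈ 278, H* ≈ 4.34, P* ≈ 4.53

From dP/dt = 0: 0.0122H* = 0.053, so H* = 4.34.
From dN/dt = 0: 0.307(1 - N*/311) = 0.00756·4.34, giving N* = 311·(1 - 0.107) = 278.
From dH/dt = 0: 0.00169·278 - 0.259 = 0.0464P*, so P* = 0.21/0.0464 = 4.53.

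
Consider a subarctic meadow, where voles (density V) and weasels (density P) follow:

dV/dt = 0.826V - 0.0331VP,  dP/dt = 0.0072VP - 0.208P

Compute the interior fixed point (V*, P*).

V* ≈ 28.9, P* ≈ 25

Set dP/dt = 0 with P > 0: 0.0072V - 0.208 = 0, so V* = 0.208/0.0072 = 28.9.
Set dV/dt = 0 with V > 0: 0.826 - 0.0331P = 0, so P* = 0.826/0.0331 = 25.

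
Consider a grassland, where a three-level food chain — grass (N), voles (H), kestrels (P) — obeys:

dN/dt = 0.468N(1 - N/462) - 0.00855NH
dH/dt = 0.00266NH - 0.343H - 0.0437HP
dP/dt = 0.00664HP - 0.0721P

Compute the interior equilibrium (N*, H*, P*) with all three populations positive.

N* ≈ 370, H* ≈ 10.9, P* ≈ 14.7

From dP/dt = 0: 0.00664H* = 0.0721, so H* = 10.9.
From dN/dt = 0: 0.468(1 - N*/462) = 0.00855·10.9, giving N* = 462·(1 - 0.198) = 370.
From dH/dt = 0: 0.00266·370 - 0.343 = 0.0437P*, so P* = 0.642/0.0437 = 14.7.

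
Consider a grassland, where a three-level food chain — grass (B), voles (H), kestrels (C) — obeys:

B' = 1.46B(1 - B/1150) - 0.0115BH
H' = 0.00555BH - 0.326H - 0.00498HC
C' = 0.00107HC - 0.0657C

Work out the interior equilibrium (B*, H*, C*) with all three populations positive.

B* ≈ 594, H* ≈ 61.4, C* ≈ 596

From dC/dt = 0: 0.00107H* = 0.0657, so H* = 61.4.
From dB/dt = 0: 1.46(1 - B*/1150) = 0.0115·61.4, giving B* = 1150·(1 - 0.484) = 594.
From dH/dt = 0: 0.00555·594 - 0.326 = 0.00498C*, so C* = 2.97/0.00498 = 596.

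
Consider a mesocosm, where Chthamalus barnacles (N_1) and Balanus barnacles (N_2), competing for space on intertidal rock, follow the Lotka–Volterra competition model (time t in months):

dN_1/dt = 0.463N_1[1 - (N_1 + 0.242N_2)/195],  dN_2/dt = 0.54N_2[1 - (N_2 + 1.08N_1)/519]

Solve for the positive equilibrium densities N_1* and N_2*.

N_1* ≈ 94, N_2* ≈ 418

Setting both brackets to zero gives the nullclines N_1 + 0.242N_2 = 195 and 1.08N_1 + N_2 = 519.
Substituting N_2 = 519 - 1.08N_1 into the first: N_1(1 - 0.242·1.08) = 195 - 0.242·519.
So N_1* = 69.4/0.739 = 94, and then N_2* = 519 - 1.08·94 = 418.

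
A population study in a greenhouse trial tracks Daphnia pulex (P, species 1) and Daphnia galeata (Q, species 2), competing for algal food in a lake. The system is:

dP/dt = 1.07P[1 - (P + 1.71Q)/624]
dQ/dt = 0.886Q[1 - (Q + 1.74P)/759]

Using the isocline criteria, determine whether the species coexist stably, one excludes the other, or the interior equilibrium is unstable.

Compare the nullcline intercepts: K1/α12 = 624/1.71 = 365 < K2 = 759; K2/α21 = 759/1.74 = 436 < K1 = 624.
Since both are reversed, neither can invade when rare; the interior point is a saddle.

unstable coexistence (outcome depends on initial conditions)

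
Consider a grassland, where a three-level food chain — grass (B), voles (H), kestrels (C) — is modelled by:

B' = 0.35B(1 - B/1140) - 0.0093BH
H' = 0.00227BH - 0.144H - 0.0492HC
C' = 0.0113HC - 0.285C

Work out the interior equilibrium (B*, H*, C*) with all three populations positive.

B* ≈ 376, H* ≈ 25.2, C* ≈ 14.4

From dC/dt = 0: 0.0113H* = 0.285, so H* = 25.2.
From dB/dt = 0: 0.35(1 - B*/1140) = 0.0093·25.2, giving B* = 1140·(1 - 0.67) = 376.
From dH/dt = 0: 0.00227·376 - 0.144 = 0.0492C*, so C* = 0.71/0.0492 = 14.4.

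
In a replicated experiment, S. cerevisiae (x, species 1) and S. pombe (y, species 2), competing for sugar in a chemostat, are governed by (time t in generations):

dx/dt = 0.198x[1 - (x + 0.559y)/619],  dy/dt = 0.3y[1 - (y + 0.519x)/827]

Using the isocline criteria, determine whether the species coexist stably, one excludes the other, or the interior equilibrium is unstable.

Compare the nullcline intercepts: K1/α12 = 619/0.559 = 1110 > K2 = 827; K2/α21 = 827/0.519 = 1590 > K1 = 619.
Since both inequalities hold, each species can invade when rare, so the interior equilibrium is stable.

stable coexistence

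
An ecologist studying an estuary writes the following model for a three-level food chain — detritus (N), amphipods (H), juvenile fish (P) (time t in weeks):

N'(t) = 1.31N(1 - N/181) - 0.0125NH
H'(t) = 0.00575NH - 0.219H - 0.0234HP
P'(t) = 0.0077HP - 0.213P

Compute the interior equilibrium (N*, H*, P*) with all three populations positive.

From dP/dt = 0: 0.0077H* = 0.213, so H* = 27.7.
From dN/dt = 0: 1.31(1 - N*/181) = 0.0125·27.7, giving N* = 181·(1 - 0.264) = 133.
From dH/dt = 0: 0.00575·133 - 0.219 = 0.0234P*, so P* = 0.547/0.0234 = 23.4.

N* ≈ 133, H* ≈ 27.7, P* ≈ 23.4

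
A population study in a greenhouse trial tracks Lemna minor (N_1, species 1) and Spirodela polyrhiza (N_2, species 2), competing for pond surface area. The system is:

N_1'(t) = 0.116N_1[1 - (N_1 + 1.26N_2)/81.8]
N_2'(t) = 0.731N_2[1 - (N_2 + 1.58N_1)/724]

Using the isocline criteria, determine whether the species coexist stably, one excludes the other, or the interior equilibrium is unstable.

Compare the nullcline intercepts: K1/α12 = 81.8/1.26 = 64.9 < K2 = 724; K2/α21 = 724/1.58 = 458 > K1 = 81.8.
Since the inequalities point opposite ways, species 2 can invade but species 1 cannot.

species 2 excludes species 1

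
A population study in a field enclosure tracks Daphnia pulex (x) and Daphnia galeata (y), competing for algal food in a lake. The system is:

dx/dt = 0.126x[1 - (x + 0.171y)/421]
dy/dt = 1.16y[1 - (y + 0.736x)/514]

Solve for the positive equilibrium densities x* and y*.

x* ≈ 381, y* ≈ 234

Setting both brackets to zero gives the nullclines x + 0.171y = 421 and 0.736x + y = 514.
Substituting y = 514 - 0.736x into the first: x(1 - 0.171·0.736) = 421 - 0.171·514.
So x* = 333/0.874 = 381, and then y* = 514 - 0.736·381 = 234.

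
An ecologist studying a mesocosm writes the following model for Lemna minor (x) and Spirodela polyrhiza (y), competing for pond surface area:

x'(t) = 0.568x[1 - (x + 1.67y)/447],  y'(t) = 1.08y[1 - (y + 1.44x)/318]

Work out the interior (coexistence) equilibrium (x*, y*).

x* ≈ 59.8, y* ≈ 232

Setting both brackets to zero gives the nullclines x + 1.67y = 447 and 1.44x + y = 318.
Substituting y = 318 - 1.44x into the first: x(1 - 1.67·1.44) = 447 - 1.67·318.
So x* = -84.1/-1.4 = 59.8, and then y* = 318 - 1.44·59.8 = 232.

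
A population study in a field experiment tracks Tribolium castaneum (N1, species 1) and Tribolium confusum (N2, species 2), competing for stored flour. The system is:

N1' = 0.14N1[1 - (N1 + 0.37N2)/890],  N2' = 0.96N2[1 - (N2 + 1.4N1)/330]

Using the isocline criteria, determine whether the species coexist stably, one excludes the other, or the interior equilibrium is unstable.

Compare the nullcline intercepts: K1/α12 = 890/0.37 = 2410 > K2 = 330; K2/α21 = 330/1.4 = 236 < K1 = 890.
Since the inequalities point opposite ways, species 1 can invade but species 2 cannot.

species 1 excludes species 2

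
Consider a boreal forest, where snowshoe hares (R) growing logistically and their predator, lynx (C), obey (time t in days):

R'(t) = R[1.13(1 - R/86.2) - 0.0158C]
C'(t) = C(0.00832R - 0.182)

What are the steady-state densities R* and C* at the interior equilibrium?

From dC/dt = 0 with C > 0: 0.00832R* = 0.182, so R* = 21.9.
Substitute into dR/dt = 0: 1.13(1 - 21.9/86.2) = 0.0158C*.
The bracket is 0.746, giving C* = 0.843/0.0158 = 53.4.

R* ≈ 21.9, C* ≈ 53.4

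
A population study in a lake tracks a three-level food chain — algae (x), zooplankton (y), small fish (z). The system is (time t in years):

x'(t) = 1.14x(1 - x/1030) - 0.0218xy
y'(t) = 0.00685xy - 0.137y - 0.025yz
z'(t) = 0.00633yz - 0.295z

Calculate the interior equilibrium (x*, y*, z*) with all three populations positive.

From dz/dt = 0: 0.00633y* = 0.295, so y* = 46.6.
From dx/dt = 0: 1.14(1 - x*/1030) = 0.0218·46.6, giving x* = 1030·(1 - 0.891) = 112.
From dy/dt = 0: 0.00685·112 - 0.137 = 0.025z*, so z* = 0.631/0.025 = 25.2.

x* ≈ 112, y* ≈ 46.6, z* ≈ 25.2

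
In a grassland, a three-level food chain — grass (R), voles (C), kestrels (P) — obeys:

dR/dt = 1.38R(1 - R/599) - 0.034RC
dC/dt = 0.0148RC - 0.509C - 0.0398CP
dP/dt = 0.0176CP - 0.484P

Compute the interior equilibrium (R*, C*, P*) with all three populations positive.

R* ≈ 193, C* ≈ 27.5, P* ≈ 59

From dP/dt = 0: 0.0176C* = 0.484, so C* = 27.5.
From dR/dt = 0: 1.38(1 - R*/599) = 0.034·27.5, giving R* = 599·(1 - 0.678) = 193.
From dC/dt = 0: 0.0148·193 - 0.509 = 0.0398P*, so P* = 2.35/0.0398 = 59.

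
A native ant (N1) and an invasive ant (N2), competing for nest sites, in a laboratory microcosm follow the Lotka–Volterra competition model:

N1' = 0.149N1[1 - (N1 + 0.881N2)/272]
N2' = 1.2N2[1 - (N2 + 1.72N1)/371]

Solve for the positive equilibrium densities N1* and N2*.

Setting both brackets to zero gives the nullclines N1 + 0.881N2 = 272 and 1.72N1 + N2 = 371.
Substituting N2 = 371 - 1.72N1 into the first: N1(1 - 0.881·1.72) = 272 - 0.881·371.
So N1* = -54.9/-0.515 = 106, and then N2* = 371 - 1.72·106 = 188.

N1* ≈ 106, N2* ≈ 188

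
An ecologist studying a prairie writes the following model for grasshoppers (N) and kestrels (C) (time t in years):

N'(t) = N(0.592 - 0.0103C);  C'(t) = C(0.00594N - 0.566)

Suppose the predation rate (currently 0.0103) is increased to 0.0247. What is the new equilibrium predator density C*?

C* ≈ 24

At the interior fixed point, setting dN/dt = 0 with N > 0 fixes C* = (prey growth rate)/(NC coefficient) — independent of the other coefficients.
With the change, C* = 0.592/0.0247 = 24; it falls from 57.5.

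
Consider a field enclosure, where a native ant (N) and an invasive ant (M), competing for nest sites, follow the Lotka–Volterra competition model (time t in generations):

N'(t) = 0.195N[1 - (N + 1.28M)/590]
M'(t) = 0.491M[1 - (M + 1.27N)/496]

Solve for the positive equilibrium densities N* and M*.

N* ≈ 71.7, M* ≈ 405

Setting both brackets to zero gives the nullclines N + 1.28M = 590 and 1.27N + M = 496.
Substituting M = 496 - 1.27N into the first: N(1 - 1.28·1.27) = 590 - 1.28·496.
So N* = -44.9/-0.626 = 71.7, and then M* = 496 - 1.27·71.7 = 405.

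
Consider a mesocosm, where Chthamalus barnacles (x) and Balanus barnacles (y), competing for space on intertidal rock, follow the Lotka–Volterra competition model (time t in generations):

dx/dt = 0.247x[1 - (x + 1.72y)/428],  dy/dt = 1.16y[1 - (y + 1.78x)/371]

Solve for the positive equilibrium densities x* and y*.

Setting both brackets to zero gives the nullclines x + 1.72y = 428 and 1.78x + y = 371.
Substituting y = 371 - 1.78x into the first: x(1 - 1.72·1.78) = 428 - 1.72·371.
So x* = -210/-2.06 = 102, and then y* = 371 - 1.78·102 = 190.

x* ≈ 102, y* ≈ 190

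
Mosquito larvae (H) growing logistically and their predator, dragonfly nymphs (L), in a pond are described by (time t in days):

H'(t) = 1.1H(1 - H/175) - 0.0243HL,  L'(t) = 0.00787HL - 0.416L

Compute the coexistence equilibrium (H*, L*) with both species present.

From dL/dt = 0 with L > 0: 0.00787H* = 0.416, so H* = 52.9.
Substitute into dH/dt = 0: 1.1(1 - 52.9/175) = 0.0243L*.
The bracket is 0.698, giving L* = 0.768/0.0243 = 31.6.

H* ≈ 52.9, L* ≈ 31.6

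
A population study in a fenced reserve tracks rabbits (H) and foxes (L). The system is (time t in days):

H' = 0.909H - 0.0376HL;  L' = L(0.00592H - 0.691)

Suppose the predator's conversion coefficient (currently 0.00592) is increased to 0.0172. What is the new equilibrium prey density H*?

At the interior fixed point, setting dL/dt = 0 with L > 0 fixes H* = (predator death rate)/(HL coefficient) — independent of the other coefficients.
With the change, H* = 0.691/0.0172 = 40.2; it falls from 117.

H* ≈ 40.2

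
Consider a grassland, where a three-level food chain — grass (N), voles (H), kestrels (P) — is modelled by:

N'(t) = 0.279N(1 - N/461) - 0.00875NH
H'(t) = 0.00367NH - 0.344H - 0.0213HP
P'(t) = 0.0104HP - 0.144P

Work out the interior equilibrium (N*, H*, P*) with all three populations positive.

From dP/dt = 0: 0.0104H* = 0.144, so H* = 13.8.
From dN/dt = 0: 0.279(1 - N*/461) = 0.00875·13.8, giving N* = 461·(1 - 0.434) = 261.
From dH/dt = 0: 0.00367·261 - 0.344 = 0.0213P*, so P* = 0.613/0.0213 = 28.8.

N* ≈ 261, H* ≈ 13.8, P* ≈ 28.8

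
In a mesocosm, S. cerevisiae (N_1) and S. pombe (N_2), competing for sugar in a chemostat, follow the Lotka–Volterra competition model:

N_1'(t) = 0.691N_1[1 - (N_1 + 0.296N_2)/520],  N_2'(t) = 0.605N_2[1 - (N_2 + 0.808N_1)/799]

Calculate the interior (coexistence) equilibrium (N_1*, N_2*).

Setting both brackets to zero gives the nullclines N_1 + 0.296N_2 = 520 and 0.808N_1 + N_2 = 799.
Substituting N_2 = 799 - 0.808N_1 into the first: N_1(1 - 0.296·0.808) = 520 - 0.296·799.
So N_1* = 283/0.761 = 373, and then N_2* = 799 - 0.808·373 = 498.

N_1* ≈ 373, N_2* ≈ 498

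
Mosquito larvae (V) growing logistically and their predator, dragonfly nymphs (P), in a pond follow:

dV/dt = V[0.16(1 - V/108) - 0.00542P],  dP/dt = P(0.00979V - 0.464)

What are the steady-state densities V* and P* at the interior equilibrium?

V* ≈ 47.4, P* ≈ 16.6

From dP/dt = 0 with P > 0: 0.00979V* = 0.464, so V* = 47.4.
Substitute into dV/dt = 0: 0.16(1 - 47.4/108) = 0.00542P*.
The bracket is 0.561, giving P* = 0.0898/0.00542 = 16.6.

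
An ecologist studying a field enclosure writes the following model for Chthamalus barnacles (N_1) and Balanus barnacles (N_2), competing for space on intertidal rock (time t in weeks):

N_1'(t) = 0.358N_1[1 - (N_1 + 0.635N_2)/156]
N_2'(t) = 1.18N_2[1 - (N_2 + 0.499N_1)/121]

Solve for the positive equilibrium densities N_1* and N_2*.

Setting both brackets to zero gives the nullclines N_1 + 0.635N_2 = 156 and 0.499N_1 + N_2 = 121.
Substituting N_2 = 121 - 0.499N_1 into the first: N_1(1 - 0.635·0.499) = 156 - 0.635·121.
So N_1* = 79.2/0.683 = 116, and then N_2* = 121 - 0.499·116 = 63.2.

N_1* ≈ 116, N_2* ≈ 63.2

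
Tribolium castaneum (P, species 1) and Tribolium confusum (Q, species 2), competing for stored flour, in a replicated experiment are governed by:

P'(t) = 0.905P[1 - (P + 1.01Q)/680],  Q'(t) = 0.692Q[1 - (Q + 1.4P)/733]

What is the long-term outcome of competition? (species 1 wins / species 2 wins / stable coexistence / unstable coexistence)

Compare the nullcline intercepts: K1/α12 = 680/1.01 = 673 < K2 = 733; K2/α21 = 733/1.4 = 524 < K1 = 680.
Since both are reversed, neither can invade when rare; the interior point is a saddle.

unstable coexistence (outcome depends on initial conditions)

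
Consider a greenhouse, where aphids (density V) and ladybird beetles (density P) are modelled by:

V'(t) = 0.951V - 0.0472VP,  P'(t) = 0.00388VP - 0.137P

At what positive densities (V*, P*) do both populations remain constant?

Set dP/dt = 0 with P > 0: 0.00388V - 0.137 = 0, so V* = 0.137/0.00388 = 35.3.
Set dV/dt = 0 with V > 0: 0.951 - 0.0472P = 0, so P* = 0.951/0.0472 = 20.1.

V* ≈ 35.3, P* ≈ 20.1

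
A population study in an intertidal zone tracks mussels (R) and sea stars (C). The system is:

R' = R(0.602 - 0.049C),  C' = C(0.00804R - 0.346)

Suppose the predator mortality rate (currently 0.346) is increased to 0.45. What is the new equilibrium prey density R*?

At the interior fixed point, setting dC/dt = 0 with C > 0 fixes R* = (predator death rate)/(RC coefficient) — independent of the other coefficients.
With the change, R* = 0.45/0.00804 = 56; it rises from 43.

R* ≈ 56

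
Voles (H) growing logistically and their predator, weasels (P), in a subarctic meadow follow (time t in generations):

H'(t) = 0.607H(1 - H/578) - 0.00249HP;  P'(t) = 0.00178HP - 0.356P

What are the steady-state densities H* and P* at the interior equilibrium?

From dP/dt = 0 with P > 0: 0.00178H* = 0.356, so H* = 200.
Substitute into dH/dt = 0: 0.607(1 - 200/578) = 0.00249P*.
The bracket is 0.654, giving P* = 0.397/0.00249 = 159.

H* ≈ 200, P* ≈ 159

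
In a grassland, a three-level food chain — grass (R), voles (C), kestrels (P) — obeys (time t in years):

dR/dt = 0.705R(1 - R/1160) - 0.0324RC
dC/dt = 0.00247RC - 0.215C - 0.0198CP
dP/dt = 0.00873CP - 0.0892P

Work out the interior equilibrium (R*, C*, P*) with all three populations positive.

R* ≈ 615, C* ≈ 10.2, P* ≈ 65.9

From dP/dt = 0: 0.00873C* = 0.0892, so C* = 10.2.
From dR/dt = 0: 0.705(1 - R*/1160) = 0.0324·10.2, giving R* = 1160·(1 - 0.47) = 615.
From dC/dt = 0: 0.00247·615 - 0.215 = 0.0198P*, so P* = 1.3/0.0198 = 65.9.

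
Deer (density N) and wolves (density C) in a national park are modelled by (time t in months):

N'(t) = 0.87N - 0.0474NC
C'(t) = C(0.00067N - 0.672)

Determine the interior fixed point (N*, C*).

Set dC/dt = 0 with C > 0: 0.00067N - 0.672 = 0, so N* = 0.672/0.00067 = 1000.
Set dN/dt = 0 with N > 0: 0.87 - 0.0474C = 0, so C* = 0.87/0.0474 = 18.4.

N* ≈ 1000, C* ≈ 18.4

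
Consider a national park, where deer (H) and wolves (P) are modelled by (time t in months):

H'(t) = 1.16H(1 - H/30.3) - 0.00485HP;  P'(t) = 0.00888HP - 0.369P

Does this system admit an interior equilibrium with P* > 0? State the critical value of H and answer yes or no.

The predator equation gives dP/dt > 0 only when H > 0.369/0.00888 = 41.6.
Without the predator, H → K = 30.3. Since 30.3 < 41.6, the predator cannot invade.

Threshold H = 41.6; K < 41.6, so no, the predator goes extinct.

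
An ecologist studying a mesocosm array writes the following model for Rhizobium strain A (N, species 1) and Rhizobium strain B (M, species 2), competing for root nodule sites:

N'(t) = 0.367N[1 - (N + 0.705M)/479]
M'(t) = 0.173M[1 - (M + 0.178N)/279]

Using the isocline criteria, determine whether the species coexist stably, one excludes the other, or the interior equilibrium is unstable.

stable coexistence

Compare the nullcline intercepts: K1/α12 = 479/0.705 = 679 > K2 = 279; K2/α21 = 279/0.178 = 1570 > K1 = 479.
Since both inequalities hold, each species can invade when rare, so the interior equilibrium is stable.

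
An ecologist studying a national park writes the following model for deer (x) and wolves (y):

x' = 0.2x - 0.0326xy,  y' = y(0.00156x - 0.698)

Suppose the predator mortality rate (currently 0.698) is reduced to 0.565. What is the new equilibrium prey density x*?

x* ≈ 362

At the interior fixed point, setting dy/dt = 0 with y > 0 fixes x* = (predator death rate)/(xy coefficient) — independent of the other coefficients.
With the change, x* = 0.565/0.00156 = 362; it falls from 447.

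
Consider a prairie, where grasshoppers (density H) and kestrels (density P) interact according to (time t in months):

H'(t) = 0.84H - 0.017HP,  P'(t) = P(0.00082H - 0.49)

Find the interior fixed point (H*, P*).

H* ≈ 598, P* ≈ 49.4

Set dP/dt = 0 with P > 0: 0.00082H - 0.49 = 0, so H* = 0.49/0.00082 = 598.
Set dH/dt = 0 with H > 0: 0.84 - 0.017P = 0, so P* = 0.84/0.017 = 49.4.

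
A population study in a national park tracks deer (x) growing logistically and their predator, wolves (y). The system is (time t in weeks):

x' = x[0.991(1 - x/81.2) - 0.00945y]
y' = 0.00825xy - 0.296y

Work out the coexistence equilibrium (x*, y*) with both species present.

x* ≈ 35.9, y* ≈ 58.5

From dy/dt = 0 with y > 0: 0.00825x* = 0.296, so x* = 35.9.
Substitute into dx/dt = 0: 0.991(1 - 35.9/81.2) = 0.00945y*.
The bracket is 0.558, giving y* = 0.553/0.00945 = 58.5.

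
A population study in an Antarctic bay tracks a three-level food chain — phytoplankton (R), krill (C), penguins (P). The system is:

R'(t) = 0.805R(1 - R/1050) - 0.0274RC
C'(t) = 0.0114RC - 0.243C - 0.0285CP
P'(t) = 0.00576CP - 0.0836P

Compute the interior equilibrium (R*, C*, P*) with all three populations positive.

From dP/dt = 0: 0.00576C* = 0.0836, so C* = 14.5.
From dR/dt = 0: 0.805(1 - R*/1050) = 0.0274·14.5, giving R* = 1050·(1 - 0.494) = 531.
From dC/dt = 0: 0.0114·531 - 0.243 = 0.0285P*, so P* = 5.81/0.0285 = 204.

R* ≈ 531, C* ≈ 14.5, P* ≈ 204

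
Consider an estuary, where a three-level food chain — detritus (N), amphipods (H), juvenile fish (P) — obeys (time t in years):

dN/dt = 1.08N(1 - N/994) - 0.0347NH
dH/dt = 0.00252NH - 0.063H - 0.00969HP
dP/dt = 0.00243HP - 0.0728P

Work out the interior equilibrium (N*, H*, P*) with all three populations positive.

N* ≈ 37.2, H* ≈ 30, P* ≈ 3.18

From dP/dt = 0: 0.00243H* = 0.0728, so H* = 30.
From dN/dt = 0: 1.08(1 - N*/994) = 0.0347·30, giving N* = 994·(1 - 0.963) = 37.2.
From dH/dt = 0: 0.00252·37.2 - 0.063 = 0.00969P*, so P* = 0.0308/0.00969 = 3.18.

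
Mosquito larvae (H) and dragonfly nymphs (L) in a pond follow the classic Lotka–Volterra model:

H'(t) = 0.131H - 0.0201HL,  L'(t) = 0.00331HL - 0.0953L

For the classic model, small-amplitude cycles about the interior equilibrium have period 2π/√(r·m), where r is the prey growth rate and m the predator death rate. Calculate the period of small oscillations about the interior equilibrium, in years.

Here r = 0.131 and m = 0.0953, so r·m = 0.0125.
ω = √0.0125 = 0.112 per year, hence T = 2π/ω ≈ 56.2 years.

T ≈ 56.2 years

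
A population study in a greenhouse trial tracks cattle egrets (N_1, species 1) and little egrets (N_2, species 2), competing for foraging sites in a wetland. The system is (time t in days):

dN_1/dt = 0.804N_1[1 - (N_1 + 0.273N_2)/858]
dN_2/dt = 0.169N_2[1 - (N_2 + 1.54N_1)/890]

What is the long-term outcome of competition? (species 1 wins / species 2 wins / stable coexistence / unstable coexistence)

Compare the nullcline intercepts: K1/α12 = 858/0.273 = 3140 > K2 = 890; K2/α21 = 890/1.54 = 578 < K1 = 858.
Since the inequalities point opposite ways, species 1 can invade but species 2 cannot.

species 1 excludes species 2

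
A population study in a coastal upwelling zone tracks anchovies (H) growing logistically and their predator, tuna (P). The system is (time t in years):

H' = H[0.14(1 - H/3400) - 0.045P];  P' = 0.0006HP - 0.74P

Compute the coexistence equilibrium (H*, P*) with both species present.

From dP/dt = 0 with P > 0: 0.0006H* = 0.74, so H* = 1230.
Substitute into dH/dt = 0: 0.14(1 - 1230/3400) = 0.045P*.
The bracket is 0.637, giving P* = 0.0892/0.045 = 1.98.

H* ≈ 1230, P* ≈ 1.98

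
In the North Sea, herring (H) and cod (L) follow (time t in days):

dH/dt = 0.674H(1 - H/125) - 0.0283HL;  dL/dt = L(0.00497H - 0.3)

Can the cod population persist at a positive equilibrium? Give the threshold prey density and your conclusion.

Threshold H = 60.4; K > 60.4, so yes, the predator persists.

The predator equation gives dL/dt > 0 only when H > 0.3/0.00497 = 60.4.
Without the predator, H → K = 125. Since 125 > 60.4, the predator can invade and persist.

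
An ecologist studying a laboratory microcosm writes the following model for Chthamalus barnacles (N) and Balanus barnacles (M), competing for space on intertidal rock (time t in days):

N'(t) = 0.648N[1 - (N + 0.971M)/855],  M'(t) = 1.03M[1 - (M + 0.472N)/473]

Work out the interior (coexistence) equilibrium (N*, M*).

Setting both brackets to zero gives the nullclines N + 0.971M = 855 and 0.472N + M = 473.
Substituting M = 473 - 0.472N into the first: N(1 - 0.971·0.472) = 855 - 0.971·473.
So N* = 396/0.542 = 731, and then M* = 473 - 0.472·731 = 128.

N* ≈ 731, M* ≈ 128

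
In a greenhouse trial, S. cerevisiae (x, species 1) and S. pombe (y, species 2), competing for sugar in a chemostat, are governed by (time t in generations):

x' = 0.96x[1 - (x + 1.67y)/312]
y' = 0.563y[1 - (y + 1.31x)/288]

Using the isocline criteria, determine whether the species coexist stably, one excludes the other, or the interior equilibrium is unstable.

Compare the nullcline intercepts: K1/α12 = 312/1.67 = 187 < K2 = 288; K2/α21 = 288/1.31 = 220 < K1 = 312.
Since both are reversed, neither can invade when rare; the interior point is a saddle.

unstable coexistence (outcome depends on initial conditions)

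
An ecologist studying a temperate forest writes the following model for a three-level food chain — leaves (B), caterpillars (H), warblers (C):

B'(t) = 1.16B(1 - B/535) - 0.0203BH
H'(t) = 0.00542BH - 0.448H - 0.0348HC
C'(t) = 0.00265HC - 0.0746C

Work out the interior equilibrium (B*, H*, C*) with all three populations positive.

From dC/dt = 0: 0.00265H* = 0.0746, so H* = 28.2.
From dB/dt = 0: 1.16(1 - B*/535) = 0.0203·28.2, giving B* = 535·(1 - 0.493) = 271.
From dH/dt = 0: 0.00542·271 - 0.448 = 0.0348C*, so C* = 1.02/0.0348 = 29.4.

B* ≈ 271, H* ≈ 28.2, C* ≈ 29.4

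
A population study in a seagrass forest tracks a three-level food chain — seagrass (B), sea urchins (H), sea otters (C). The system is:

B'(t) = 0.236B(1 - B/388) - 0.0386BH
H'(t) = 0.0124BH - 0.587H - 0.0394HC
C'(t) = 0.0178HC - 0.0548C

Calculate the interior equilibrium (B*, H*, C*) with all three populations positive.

From dC/dt = 0: 0.0178H* = 0.0548, so H* = 3.08.
From dB/dt = 0: 0.236(1 - B*/388) = 0.0386·3.08, giving B* = 388·(1 - 0.504) = 193.
From dH/dt = 0: 0.0124·193 - 0.587 = 0.0394C*, so C* = 1.8/0.0394 = 45.7.

B* ≈ 193, H* ≈ 3.08, C* ≈ 45.7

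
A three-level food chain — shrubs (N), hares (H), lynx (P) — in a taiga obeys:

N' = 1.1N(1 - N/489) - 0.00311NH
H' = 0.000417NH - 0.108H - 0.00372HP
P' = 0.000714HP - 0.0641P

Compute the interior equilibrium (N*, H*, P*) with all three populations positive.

N* ≈ 365, H* ≈ 89.8, P* ≈ 11.9

From dP/dt = 0: 0.000714H* = 0.0641, so H* = 89.8.
From dN/dt = 0: 1.1(1 - N*/489) = 0.00311·89.8, giving N* = 489·(1 - 0.254) = 365.
From dH/dt = 0: 0.000417·365 - 0.108 = 0.00372P*, so P* = 0.0442/0.00372 = 11.9.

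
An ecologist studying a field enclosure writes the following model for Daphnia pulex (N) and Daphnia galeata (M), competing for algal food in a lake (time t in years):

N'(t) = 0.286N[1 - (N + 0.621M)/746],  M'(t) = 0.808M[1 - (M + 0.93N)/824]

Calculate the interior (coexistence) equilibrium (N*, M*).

N* ≈ 555, M* ≈ 308

Setting both brackets to zero gives the nullclines N + 0.621M = 746 and 0.93N + M = 824.
Substituting M = 824 - 0.93N into the first: N(1 - 0.621·0.93) = 746 - 0.621·824.
So N* = 234/0.422 = 555, and then M* = 824 - 0.93·555 = 308.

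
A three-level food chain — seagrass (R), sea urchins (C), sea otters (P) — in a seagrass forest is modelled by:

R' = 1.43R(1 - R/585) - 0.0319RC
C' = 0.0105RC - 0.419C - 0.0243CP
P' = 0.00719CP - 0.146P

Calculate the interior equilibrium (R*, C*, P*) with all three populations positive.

R* ≈ 320, C* ≈ 20.3, P* ≈ 121

From dP/dt = 0: 0.00719C* = 0.146, so C* = 20.3.
From dR/dt = 0: 1.43(1 - R*/585) = 0.0319·20.3, giving R* = 585·(1 - 0.453) = 320.
From dC/dt = 0: 0.0105·320 - 0.419 = 0.0243P*, so P* = 2.94/0.0243 = 121.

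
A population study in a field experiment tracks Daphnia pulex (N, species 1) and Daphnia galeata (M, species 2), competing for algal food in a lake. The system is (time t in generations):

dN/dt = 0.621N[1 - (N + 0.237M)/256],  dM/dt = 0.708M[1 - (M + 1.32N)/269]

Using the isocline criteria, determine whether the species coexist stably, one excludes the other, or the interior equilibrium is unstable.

species 1 excludes species 2

Compare the nullcline intercepts: K1/α12 = 256/0.237 = 1080 > K2 = 269; K2/α21 = 269/1.32 = 204 < K1 = 256.
Since the inequalities point opposite ways, species 1 can invade but species 2 cannot.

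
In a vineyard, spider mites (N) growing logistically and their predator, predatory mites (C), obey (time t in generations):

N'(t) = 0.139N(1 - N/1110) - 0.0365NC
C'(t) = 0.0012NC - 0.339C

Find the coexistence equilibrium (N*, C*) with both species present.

From dC/dt = 0 with C > 0: 0.0012N* = 0.339, so N* = 283.
Substitute into dN/dt = 0: 0.139(1 - 283/1110) = 0.0365C*.
The bracket is 0.745, giving C* = 0.104/0.0365 = 2.84.

N* ≈ 283, C* ≈ 2.84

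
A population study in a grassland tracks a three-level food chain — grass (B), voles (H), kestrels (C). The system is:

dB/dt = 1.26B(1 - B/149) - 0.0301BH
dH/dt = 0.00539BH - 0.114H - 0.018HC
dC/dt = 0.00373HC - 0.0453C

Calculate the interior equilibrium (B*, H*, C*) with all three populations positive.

From dC/dt = 0: 0.00373H* = 0.0453, so H* = 12.1.
From dB/dt = 0: 1.26(1 - B*/149) = 0.0301·12.1, giving B* = 149·(1 - 0.29) = 106.
From dH/dt = 0: 0.00539·106 - 0.114 = 0.018C*, so C* = 0.456/0.018 = 25.3.

B* ≈ 106, H* ≈ 12.1, C* ≈ 25.3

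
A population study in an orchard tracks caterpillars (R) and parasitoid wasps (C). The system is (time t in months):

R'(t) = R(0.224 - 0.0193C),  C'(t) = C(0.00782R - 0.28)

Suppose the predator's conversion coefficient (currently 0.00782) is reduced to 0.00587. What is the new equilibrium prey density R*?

At the interior fixed point, setting dC/dt = 0 with C > 0 fixes R* = (predator death rate)/(RC coefficient) — independent of the other coefficients.
With the change, R* = 0.28/0.00587 = 47.7; it rises from 35.8.

R* ≈ 47.7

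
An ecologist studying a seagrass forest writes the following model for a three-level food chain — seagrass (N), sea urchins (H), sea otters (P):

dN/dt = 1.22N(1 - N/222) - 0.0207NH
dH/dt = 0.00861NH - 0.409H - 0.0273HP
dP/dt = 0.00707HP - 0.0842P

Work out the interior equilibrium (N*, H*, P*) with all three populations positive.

N* ≈ 177, H* ≈ 11.9, P* ≈ 40.9

From dP/dt = 0: 0.00707H* = 0.0842, so H* = 11.9.
From dN/dt = 0: 1.22(1 - N*/222) = 0.0207·11.9, giving N* = 222·(1 - 0.202) = 177.
From dH/dt = 0: 0.00861·177 - 0.409 = 0.0273P*, so P* = 1.12/0.0273 = 40.9.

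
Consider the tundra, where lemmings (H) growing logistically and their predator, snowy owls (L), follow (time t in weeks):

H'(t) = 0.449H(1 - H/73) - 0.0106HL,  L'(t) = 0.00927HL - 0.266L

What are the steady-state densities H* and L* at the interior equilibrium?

From dL/dt = 0 with L > 0: 0.00927H* = 0.266, so H* = 28.7.
Substitute into dH/dt = 0: 0.449(1 - 28.7/73) = 0.0106L*.
The bracket is 0.607, giving L* = 0.273/0.0106 = 25.7.

H* ≈ 28.7, L* ≈ 25.7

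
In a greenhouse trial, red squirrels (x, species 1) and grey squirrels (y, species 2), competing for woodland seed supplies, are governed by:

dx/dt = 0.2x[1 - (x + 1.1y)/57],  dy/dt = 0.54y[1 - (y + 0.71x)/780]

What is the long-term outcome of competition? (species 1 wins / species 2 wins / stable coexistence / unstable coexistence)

Compare the nullcline intercepts: K1/α12 = 57/1.1 = 51.8 < K2 = 780; K2/α21 = 780/0.71 = 1100 > K1 = 57.
Since the inequalities point opposite ways, species 2 can invade but species 1 cannot.

species 2 excludes species 1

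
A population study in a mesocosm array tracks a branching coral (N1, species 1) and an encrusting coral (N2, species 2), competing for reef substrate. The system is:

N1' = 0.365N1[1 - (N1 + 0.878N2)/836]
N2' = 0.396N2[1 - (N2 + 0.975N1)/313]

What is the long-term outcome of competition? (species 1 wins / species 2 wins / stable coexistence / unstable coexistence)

Compare the nullcline intercepts: K1/α12 = 836/0.878 = 952 > K2 = 313; K2/α21 = 313/0.975 = 321 < K1 = 836.
Since the inequalities point opposite ways, species 1 can invade but species 2 cannot.

species 1 excludes species 2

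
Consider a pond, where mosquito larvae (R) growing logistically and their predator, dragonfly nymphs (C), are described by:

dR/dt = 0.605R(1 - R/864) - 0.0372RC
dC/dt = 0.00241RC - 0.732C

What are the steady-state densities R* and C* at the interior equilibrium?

R* ≈ 304, C* ≈ 10.5

From dC/dt = 0 with C > 0: 0.00241R* = 0.732, so R* = 304.
Substitute into dR/dt = 0: 0.605(1 - 304/864) = 0.0372C*.
The bracket is 0.648, giving C* = 0.392/0.0372 = 10.5.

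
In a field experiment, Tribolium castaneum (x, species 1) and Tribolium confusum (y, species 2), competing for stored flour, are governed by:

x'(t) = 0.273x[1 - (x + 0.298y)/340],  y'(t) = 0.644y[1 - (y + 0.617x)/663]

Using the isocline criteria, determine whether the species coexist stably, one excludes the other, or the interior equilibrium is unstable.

stable coexistence

Compare the nullcline intercepts: K1/α12 = 340/0.298 = 1140 > K2 = 663; K2/α21 = 663/0.617 = 1070 > K1 = 340.
Since both inequalities hold, each species can invade when rare, so the interior equilibrium is stable.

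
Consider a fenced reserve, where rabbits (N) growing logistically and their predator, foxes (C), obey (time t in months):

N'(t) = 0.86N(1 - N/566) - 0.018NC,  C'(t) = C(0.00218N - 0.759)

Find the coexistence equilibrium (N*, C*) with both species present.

N* ≈ 348, C* ≈ 18.4

From dC/dt = 0 with C > 0: 0.00218N* = 0.759, so N* = 348.
Substitute into dN/dt = 0: 0.86(1 - 348/566) = 0.018C*.
The bracket is 0.385, giving C* = 0.331/0.018 = 18.4.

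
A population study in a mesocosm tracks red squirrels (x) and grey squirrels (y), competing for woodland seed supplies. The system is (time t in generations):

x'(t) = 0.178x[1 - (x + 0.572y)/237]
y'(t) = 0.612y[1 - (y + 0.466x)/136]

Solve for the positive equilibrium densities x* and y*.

Setting both brackets to zero gives the nullclines x + 0.572y = 237 and 0.466x + y = 136.
Substituting y = 136 - 0.466x into the first: x(1 - 0.572·0.466) = 237 - 0.572·136.
So x* = 159/0.733 = 217, and then y* = 136 - 0.466·217 = 34.8.

x* ≈ 217, y* ≈ 34.8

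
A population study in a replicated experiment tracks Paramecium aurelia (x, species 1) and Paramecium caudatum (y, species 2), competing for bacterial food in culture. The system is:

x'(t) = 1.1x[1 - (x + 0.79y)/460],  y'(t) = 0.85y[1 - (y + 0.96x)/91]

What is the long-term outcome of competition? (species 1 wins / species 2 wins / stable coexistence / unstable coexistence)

species 1 excludes species 2

Compare the nullcline intercepts: K1/α12 = 460/0.79 = 582 > K2 = 91; K2/α21 = 91/0.96 = 94.8 < K1 = 460.
Since the inequalities point opposite ways, species 1 can invade but species 2 cannot.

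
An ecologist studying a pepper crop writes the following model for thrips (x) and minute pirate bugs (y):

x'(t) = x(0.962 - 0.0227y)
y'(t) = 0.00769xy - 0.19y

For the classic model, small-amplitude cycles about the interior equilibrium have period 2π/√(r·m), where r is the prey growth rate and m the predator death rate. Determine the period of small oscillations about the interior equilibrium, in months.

Here r = 0.962 and m = 0.19, so r·m = 0.183.
ω = √0.183 = 0.428 per month, hence T = 2π/ω ≈ 14.7 months.

T ≈ 14.7 months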